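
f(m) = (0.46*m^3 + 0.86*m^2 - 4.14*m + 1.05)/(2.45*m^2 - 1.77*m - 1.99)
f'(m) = (1.77 - 4.9*m)*(0.46*m^3 + 0.86*m^2 - 4.14*m + 1.05)/(2.45*m^2 - 1.77*m - 1.99)^2 + (1.38*m^2 + 1.72*m - 4.14)/(2.45*m^2 - 1.77*m - 1.99) = (1.127*m^4 - 1.6284*m^3 + 5.8746*m^2 - 8.5678*m + 10.0971)/(6.0025*m^4 - 8.673*m^3 - 6.6181*m^2 + 7.0446*m + 3.9601)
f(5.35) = 1.26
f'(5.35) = 0.23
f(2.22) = 0.18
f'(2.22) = 0.78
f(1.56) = -1.30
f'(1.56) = 7.85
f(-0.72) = 7.76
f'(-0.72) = 65.77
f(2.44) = 0.33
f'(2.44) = 0.59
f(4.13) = 0.95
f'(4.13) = 0.27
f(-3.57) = 0.16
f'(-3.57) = 0.29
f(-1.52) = 1.21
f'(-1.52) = 1.20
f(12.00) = 2.64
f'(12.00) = 0.20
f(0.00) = -0.53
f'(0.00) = 2.55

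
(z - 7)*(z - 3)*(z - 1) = z^3 - 11*z^2 + 31*z - 21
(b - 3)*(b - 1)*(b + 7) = b^3 + 3*b^2 - 25*b + 21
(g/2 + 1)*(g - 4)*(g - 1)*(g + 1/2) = g^4/2 - 5*g^3/4 - 15*g^2/4 + 5*g/2 + 2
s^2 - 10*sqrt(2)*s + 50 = (s - 5*sqrt(2))^2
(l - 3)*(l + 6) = l^2 + 3*l - 18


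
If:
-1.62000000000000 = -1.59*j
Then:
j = 1.02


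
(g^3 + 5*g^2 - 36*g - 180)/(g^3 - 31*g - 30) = (g + 6)/(g + 1)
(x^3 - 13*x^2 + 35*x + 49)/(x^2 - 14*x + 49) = x + 1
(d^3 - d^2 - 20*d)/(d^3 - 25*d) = (d + 4)/(d + 5)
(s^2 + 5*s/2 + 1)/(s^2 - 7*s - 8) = (s^2 + 5*s/2 + 1)/(s^2 - 7*s - 8)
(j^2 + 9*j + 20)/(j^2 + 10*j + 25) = (j + 4)/(j + 5)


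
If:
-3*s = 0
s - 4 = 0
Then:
No Solution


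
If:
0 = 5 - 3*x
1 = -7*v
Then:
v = -1/7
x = 5/3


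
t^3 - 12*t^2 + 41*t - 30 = (t - 6)*(t - 5)*(t - 1)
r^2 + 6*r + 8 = (r + 2)*(r + 4)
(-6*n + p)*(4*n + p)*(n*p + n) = -24*n^3*p - 24*n^3 - 2*n^2*p^2 - 2*n^2*p + n*p^3 + n*p^2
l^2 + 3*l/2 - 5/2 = (l - 1)*(l + 5/2)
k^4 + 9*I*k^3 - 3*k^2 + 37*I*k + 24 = (k - I)^2*(k + 3*I)*(k + 8*I)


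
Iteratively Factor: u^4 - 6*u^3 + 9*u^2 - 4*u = (u - 1)*(u^3 - 5*u^2 + 4*u) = (u - 4)*(u - 1)*(u^2 - u) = (u - 4)*(u - 1)^2*(u)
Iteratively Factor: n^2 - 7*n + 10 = (n - 2)*(n - 5)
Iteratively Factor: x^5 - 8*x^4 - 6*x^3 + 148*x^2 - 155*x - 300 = (x - 5)*(x^4 - 3*x^3 - 21*x^2 + 43*x + 60) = (x - 5)*(x + 4)*(x^3 - 7*x^2 + 7*x + 15) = (x - 5)*(x + 1)*(x + 4)*(x^2 - 8*x + 15) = (x - 5)^2*(x + 1)*(x + 4)*(x - 3)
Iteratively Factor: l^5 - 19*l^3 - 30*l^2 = (l + 3)*(l^4 - 3*l^3 - 10*l^2) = l*(l + 3)*(l^3 - 3*l^2 - 10*l) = l^2*(l + 3)*(l^2 - 3*l - 10) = l^2*(l - 5)*(l + 3)*(l + 2)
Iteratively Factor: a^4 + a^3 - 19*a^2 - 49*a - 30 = (a + 2)*(a^3 - a^2 - 17*a - 15) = (a - 5)*(a + 2)*(a^2 + 4*a + 3) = (a - 5)*(a + 2)*(a + 3)*(a + 1)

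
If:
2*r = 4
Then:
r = 2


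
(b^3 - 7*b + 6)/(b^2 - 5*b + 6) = (b^2 + 2*b - 3)/(b - 3)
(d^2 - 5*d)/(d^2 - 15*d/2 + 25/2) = 2*d/(2*d - 5)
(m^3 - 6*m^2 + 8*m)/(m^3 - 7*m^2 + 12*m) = (m - 2)/(m - 3)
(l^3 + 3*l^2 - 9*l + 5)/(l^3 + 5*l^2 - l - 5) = (l - 1)/(l + 1)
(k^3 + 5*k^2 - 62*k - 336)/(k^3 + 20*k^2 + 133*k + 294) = (k - 8)/(k + 7)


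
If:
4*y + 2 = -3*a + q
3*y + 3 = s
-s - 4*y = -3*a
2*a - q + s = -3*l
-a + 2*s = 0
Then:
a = -24/11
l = -50/33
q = -10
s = -12/11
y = -15/11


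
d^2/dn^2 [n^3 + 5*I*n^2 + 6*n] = 6*n + 10*I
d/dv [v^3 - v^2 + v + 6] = 3*v^2 - 2*v + 1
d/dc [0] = 0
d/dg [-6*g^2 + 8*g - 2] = 8 - 12*g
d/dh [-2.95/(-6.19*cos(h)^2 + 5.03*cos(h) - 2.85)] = (36.521*cos(h) - 14.8385)*sin(h)/(6.19*cos(h)^2 - 5.03*cos(h) + 2.85)^2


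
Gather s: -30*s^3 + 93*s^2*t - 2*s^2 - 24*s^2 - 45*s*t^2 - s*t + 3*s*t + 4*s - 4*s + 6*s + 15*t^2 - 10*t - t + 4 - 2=-30*s^3 + s^2*(93*t - 26) + s*(-45*t^2 + 2*t + 6) + 15*t^2 - 11*t + 2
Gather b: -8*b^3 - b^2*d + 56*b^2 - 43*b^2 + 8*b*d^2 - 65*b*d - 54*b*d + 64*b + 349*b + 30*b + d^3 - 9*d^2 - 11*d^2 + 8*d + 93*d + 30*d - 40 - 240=-8*b^3 + b^2*(13 - d) + b*(8*d^2 - 119*d + 443) + d^3 - 20*d^2 + 131*d - 280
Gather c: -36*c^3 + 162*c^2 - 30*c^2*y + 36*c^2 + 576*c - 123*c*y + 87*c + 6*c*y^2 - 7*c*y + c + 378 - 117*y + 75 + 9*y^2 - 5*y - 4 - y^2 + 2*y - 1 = -36*c^3 + c^2*(198 - 30*y) + c*(6*y^2 - 130*y + 664) + 8*y^2 - 120*y + 448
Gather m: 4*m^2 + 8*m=4*m^2 + 8*m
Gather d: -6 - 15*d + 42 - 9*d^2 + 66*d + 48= -9*d^2 + 51*d + 84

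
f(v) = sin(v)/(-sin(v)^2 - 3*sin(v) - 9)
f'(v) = (2*sin(v)*cos(v) + 3*cos(v))*sin(v)/(-sin(v)^2 - 3*sin(v) - 9)^2 + cos(v)/(-sin(v)^2 - 3*sin(v) - 9)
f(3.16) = 0.00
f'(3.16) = 0.11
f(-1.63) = 0.14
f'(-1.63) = 0.01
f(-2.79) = 0.04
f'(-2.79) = 0.13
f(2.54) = -0.05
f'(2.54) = 0.06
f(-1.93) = 0.13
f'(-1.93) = 0.06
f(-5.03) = -0.07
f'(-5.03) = -0.02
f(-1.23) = 0.13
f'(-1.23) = -0.05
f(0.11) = -0.01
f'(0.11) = -0.10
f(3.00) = -0.01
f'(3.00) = 0.10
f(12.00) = 0.07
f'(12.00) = -0.12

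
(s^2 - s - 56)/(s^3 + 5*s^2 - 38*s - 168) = (s - 8)/(s^2 - 2*s - 24)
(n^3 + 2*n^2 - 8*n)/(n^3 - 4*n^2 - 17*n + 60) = n*(n - 2)/(n^2 - 8*n + 15)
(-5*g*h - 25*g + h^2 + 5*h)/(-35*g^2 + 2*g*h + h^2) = (h + 5)/(7*g + h)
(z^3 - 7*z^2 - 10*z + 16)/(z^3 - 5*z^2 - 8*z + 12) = (z - 8)/(z - 6)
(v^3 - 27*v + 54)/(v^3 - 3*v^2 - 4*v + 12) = (v^2 + 3*v - 18)/(v^2 - 4)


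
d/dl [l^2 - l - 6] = 2*l - 1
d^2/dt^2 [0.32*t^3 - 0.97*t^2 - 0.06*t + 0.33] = 1.92*t - 1.94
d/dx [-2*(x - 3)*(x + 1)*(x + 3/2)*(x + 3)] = -8*x^3 - 15*x^2 + 30*x + 45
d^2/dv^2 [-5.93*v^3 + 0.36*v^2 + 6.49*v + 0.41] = 0.72 - 35.58*v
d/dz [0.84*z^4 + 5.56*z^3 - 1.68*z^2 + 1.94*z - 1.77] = 3.36*z^3 + 16.68*z^2 - 3.36*z + 1.94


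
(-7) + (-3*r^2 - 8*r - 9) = -3*r^2 - 8*r - 16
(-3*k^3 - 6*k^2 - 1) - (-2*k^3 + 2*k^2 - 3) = -k^3 - 8*k^2 + 2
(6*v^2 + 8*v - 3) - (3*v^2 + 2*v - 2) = 3*v^2 + 6*v - 1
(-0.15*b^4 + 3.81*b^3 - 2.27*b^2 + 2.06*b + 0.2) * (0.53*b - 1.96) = -0.0795*b^5 + 2.3133*b^4 - 8.6707*b^3 + 5.541*b^2 - 3.9316*b - 0.392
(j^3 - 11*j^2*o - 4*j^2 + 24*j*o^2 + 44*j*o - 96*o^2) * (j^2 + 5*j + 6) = j^5 - 11*j^4*o + j^4 + 24*j^3*o^2 - 11*j^3*o - 14*j^3 + 24*j^2*o^2 + 154*j^2*o - 24*j^2 - 336*j*o^2 + 264*j*o - 576*o^2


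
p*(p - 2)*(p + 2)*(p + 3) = p^4 + 3*p^3 - 4*p^2 - 12*p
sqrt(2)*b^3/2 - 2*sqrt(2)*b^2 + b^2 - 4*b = b*(b - 4)*(sqrt(2)*b/2 + 1)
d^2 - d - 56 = (d - 8)*(d + 7)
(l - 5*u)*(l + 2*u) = l^2 - 3*l*u - 10*u^2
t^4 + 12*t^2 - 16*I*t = t*(t - 2*I)^2*(t + 4*I)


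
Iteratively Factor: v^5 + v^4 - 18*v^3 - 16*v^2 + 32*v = (v - 1)*(v^4 + 2*v^3 - 16*v^2 - 32*v) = (v - 1)*(v + 4)*(v^3 - 2*v^2 - 8*v) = (v - 1)*(v + 2)*(v + 4)*(v^2 - 4*v) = v*(v - 1)*(v + 2)*(v + 4)*(v - 4)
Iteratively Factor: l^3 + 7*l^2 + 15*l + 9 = (l + 1)*(l^2 + 6*l + 9) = (l + 1)*(l + 3)*(l + 3)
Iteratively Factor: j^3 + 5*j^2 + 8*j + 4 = (j + 1)*(j^2 + 4*j + 4) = (j + 1)*(j + 2)*(j + 2)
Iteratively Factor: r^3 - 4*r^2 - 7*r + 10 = (r + 2)*(r^2 - 6*r + 5) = (r - 5)*(r + 2)*(r - 1)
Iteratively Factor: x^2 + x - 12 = (x + 4)*(x - 3)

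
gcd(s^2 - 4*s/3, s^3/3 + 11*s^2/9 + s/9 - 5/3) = 1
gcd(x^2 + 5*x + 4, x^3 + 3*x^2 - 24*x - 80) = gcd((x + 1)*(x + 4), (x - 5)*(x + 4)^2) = x + 4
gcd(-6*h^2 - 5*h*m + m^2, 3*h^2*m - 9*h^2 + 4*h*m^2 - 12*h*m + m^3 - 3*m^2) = h + m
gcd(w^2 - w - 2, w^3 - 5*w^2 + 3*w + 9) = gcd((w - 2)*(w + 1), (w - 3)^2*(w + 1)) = w + 1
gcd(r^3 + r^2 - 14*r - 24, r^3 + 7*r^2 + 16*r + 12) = r^2 + 5*r + 6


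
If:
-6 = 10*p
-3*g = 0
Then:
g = 0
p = -3/5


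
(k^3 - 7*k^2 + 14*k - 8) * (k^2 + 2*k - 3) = k^5 - 5*k^4 - 3*k^3 + 41*k^2 - 58*k + 24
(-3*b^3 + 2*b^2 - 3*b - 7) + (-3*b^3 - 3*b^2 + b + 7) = -6*b^3 - b^2 - 2*b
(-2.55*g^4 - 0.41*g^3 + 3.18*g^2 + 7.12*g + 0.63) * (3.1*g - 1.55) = -7.905*g^5 + 2.6815*g^4 + 10.4935*g^3 + 17.143*g^2 - 9.083*g - 0.9765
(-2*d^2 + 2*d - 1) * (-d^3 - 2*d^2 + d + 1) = 2*d^5 + 2*d^4 - 5*d^3 + 2*d^2 + d - 1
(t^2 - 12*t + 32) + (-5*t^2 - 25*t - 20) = -4*t^2 - 37*t + 12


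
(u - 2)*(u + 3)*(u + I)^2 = u^4 + u^3 + 2*I*u^3 - 7*u^2 + 2*I*u^2 - u - 12*I*u + 6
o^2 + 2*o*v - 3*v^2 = (o - v)*(o + 3*v)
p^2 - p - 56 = (p - 8)*(p + 7)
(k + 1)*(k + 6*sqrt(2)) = k^2 + k + 6*sqrt(2)*k + 6*sqrt(2)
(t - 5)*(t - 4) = t^2 - 9*t + 20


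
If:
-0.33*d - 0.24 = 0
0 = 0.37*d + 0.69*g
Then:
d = -0.73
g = 0.39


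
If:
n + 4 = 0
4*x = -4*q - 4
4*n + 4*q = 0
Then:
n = -4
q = 4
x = -5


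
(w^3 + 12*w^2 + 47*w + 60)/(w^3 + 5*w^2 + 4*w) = (w^2 + 8*w + 15)/(w*(w + 1))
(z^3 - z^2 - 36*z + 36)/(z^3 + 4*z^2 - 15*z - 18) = (z^2 - 7*z + 6)/(z^2 - 2*z - 3)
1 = 1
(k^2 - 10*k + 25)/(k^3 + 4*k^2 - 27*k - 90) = (k - 5)/(k^2 + 9*k + 18)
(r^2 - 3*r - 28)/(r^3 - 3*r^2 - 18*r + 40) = (r - 7)/(r^2 - 7*r + 10)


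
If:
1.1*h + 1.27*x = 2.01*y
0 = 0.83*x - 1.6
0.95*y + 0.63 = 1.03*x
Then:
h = 0.38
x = 1.93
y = 1.43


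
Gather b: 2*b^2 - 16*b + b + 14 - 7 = 2*b^2 - 15*b + 7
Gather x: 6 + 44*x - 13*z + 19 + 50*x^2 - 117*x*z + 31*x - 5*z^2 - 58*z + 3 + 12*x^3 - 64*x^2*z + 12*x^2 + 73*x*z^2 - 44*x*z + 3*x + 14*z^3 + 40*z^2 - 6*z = 12*x^3 + x^2*(62 - 64*z) + x*(73*z^2 - 161*z + 78) + 14*z^3 + 35*z^2 - 77*z + 28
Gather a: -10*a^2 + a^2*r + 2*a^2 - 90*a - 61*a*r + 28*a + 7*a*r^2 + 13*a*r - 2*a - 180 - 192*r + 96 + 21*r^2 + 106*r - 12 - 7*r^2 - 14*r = a^2*(r - 8) + a*(7*r^2 - 48*r - 64) + 14*r^2 - 100*r - 96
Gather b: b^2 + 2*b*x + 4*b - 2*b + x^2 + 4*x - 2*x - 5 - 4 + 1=b^2 + b*(2*x + 2) + x^2 + 2*x - 8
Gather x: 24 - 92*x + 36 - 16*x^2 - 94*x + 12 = -16*x^2 - 186*x + 72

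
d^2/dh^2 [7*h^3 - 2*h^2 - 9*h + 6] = 42*h - 4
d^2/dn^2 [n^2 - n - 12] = 2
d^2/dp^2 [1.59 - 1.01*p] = 0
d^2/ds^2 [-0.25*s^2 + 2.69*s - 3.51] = -0.500000000000000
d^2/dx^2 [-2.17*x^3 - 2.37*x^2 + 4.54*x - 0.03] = -13.02*x - 4.74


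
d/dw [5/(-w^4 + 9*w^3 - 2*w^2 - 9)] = 5*w*(4*w^2 - 27*w + 4)/(w^4 - 9*w^3 + 2*w^2 + 9)^2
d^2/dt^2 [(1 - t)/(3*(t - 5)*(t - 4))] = 2*(-t^3 + 3*t^2 + 33*t - 119)/(3*(t^6 - 27*t^5 + 303*t^4 - 1809*t^3 + 6060*t^2 - 10800*t + 8000))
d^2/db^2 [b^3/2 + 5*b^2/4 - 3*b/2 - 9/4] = 3*b + 5/2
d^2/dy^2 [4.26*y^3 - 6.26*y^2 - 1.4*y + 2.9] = 25.56*y - 12.52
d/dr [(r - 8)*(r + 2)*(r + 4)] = 3*r^2 - 4*r - 40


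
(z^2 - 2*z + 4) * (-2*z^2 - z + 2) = -2*z^4 + 3*z^3 - 4*z^2 - 8*z + 8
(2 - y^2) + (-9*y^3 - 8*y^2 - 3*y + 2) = -9*y^3 - 9*y^2 - 3*y + 4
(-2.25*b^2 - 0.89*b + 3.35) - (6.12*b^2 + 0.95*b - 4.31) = -8.37*b^2 - 1.84*b + 7.66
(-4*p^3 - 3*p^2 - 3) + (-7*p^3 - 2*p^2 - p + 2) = -11*p^3 - 5*p^2 - p - 1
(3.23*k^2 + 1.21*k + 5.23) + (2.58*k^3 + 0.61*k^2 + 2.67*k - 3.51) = 2.58*k^3 + 3.84*k^2 + 3.88*k + 1.72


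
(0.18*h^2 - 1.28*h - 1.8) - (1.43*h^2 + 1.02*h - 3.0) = -1.25*h^2 - 2.3*h + 1.2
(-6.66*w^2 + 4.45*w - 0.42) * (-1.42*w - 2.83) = 9.4572*w^3 + 12.5288*w^2 - 11.9971*w + 1.1886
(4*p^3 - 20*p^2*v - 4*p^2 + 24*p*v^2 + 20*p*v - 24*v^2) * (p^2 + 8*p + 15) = 4*p^5 - 20*p^4*v + 28*p^4 + 24*p^3*v^2 - 140*p^3*v + 28*p^3 + 168*p^2*v^2 - 140*p^2*v - 60*p^2 + 168*p*v^2 + 300*p*v - 360*v^2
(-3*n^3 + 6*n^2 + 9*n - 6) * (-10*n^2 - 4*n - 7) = 30*n^5 - 48*n^4 - 93*n^3 - 18*n^2 - 39*n + 42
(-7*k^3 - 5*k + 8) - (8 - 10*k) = -7*k^3 + 5*k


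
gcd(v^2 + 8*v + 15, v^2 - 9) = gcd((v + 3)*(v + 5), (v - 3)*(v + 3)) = v + 3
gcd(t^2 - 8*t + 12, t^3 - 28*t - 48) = t - 6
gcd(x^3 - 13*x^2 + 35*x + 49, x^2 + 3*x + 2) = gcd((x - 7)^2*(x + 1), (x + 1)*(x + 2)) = x + 1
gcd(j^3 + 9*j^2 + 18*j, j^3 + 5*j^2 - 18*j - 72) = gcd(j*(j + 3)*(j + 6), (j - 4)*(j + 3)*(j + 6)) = j^2 + 9*j + 18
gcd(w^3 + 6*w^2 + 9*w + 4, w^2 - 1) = w + 1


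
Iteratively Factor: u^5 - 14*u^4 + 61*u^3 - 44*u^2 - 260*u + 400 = (u - 5)*(u^4 - 9*u^3 + 16*u^2 + 36*u - 80) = (u - 5)*(u - 4)*(u^3 - 5*u^2 - 4*u + 20) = (u - 5)*(u - 4)*(u + 2)*(u^2 - 7*u + 10) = (u - 5)^2*(u - 4)*(u + 2)*(u - 2)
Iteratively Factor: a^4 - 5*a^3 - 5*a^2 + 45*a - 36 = (a - 3)*(a^3 - 2*a^2 - 11*a + 12) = (a - 3)*(a - 1)*(a^2 - a - 12) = (a - 3)*(a - 1)*(a + 3)*(a - 4)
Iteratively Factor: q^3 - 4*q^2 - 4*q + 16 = (q + 2)*(q^2 - 6*q + 8) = (q - 2)*(q + 2)*(q - 4)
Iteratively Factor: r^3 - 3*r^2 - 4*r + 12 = (r - 2)*(r^2 - r - 6) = (r - 3)*(r - 2)*(r + 2)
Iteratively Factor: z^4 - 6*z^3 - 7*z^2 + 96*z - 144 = (z - 3)*(z^3 - 3*z^2 - 16*z + 48) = (z - 3)*(z + 4)*(z^2 - 7*z + 12) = (z - 4)*(z - 3)*(z + 4)*(z - 3)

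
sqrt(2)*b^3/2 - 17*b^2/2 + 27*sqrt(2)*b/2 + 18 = (b - 6*sqrt(2))*(b - 3*sqrt(2))*(sqrt(2)*b/2 + 1/2)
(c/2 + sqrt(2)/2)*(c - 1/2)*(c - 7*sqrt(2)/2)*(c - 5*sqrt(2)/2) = c^4/2 - 5*sqrt(2)*c^3/2 - c^3/4 + 5*sqrt(2)*c^2/4 + 11*c^2/4 - 11*c/8 + 35*sqrt(2)*c/4 - 35*sqrt(2)/8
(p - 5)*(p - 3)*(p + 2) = p^3 - 6*p^2 - p + 30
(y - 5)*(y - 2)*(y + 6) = y^3 - y^2 - 32*y + 60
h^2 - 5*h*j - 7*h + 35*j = (h - 7)*(h - 5*j)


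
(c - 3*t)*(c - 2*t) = c^2 - 5*c*t + 6*t^2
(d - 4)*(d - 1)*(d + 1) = d^3 - 4*d^2 - d + 4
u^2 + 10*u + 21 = (u + 3)*(u + 7)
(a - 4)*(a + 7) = a^2 + 3*a - 28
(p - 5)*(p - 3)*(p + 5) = p^3 - 3*p^2 - 25*p + 75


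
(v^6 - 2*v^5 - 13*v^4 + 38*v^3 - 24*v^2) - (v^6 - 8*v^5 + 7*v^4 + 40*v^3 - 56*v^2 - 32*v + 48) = 6*v^5 - 20*v^4 - 2*v^3 + 32*v^2 + 32*v - 48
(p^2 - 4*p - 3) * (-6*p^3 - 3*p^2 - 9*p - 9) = -6*p^5 + 21*p^4 + 21*p^3 + 36*p^2 + 63*p + 27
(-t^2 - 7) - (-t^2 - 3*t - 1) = 3*t - 6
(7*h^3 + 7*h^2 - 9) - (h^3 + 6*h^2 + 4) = 6*h^3 + h^2 - 13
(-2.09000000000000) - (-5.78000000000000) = 3.69000000000000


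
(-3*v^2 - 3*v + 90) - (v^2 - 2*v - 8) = -4*v^2 - v + 98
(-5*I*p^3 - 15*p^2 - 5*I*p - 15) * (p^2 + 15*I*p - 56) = -5*I*p^5 + 60*p^4 + 50*I*p^3 + 900*p^2 + 55*I*p + 840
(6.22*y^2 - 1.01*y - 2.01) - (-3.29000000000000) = 6.22*y^2 - 1.01*y + 1.28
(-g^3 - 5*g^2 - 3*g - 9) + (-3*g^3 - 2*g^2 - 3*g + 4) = -4*g^3 - 7*g^2 - 6*g - 5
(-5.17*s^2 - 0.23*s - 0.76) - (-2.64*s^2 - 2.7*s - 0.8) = -2.53*s^2 + 2.47*s + 0.04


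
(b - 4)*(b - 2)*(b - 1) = b^3 - 7*b^2 + 14*b - 8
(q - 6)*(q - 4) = q^2 - 10*q + 24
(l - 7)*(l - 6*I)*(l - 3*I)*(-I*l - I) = -I*l^4 - 9*l^3 + 6*I*l^3 + 54*l^2 + 25*I*l^2 + 63*l - 108*I*l - 126*I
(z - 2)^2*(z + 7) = z^3 + 3*z^2 - 24*z + 28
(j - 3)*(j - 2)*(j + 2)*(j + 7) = j^4 + 4*j^3 - 25*j^2 - 16*j + 84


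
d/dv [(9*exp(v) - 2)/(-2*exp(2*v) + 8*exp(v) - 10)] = (9*exp(2*v) - 4*exp(v) - 37)*exp(v)/(2*(exp(4*v) - 8*exp(3*v) + 26*exp(2*v) - 40*exp(v) + 25))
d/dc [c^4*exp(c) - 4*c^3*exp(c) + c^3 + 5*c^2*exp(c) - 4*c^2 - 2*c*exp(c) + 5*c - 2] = c^4*exp(c) - 7*c^2*exp(c) + 3*c^2 + 8*c*exp(c) - 8*c - 2*exp(c) + 5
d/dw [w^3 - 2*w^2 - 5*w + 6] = 3*w^2 - 4*w - 5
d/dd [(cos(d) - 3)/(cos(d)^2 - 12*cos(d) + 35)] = (cos(d)^2 - 6*cos(d) + 1)*sin(d)/(cos(d)^2 - 12*cos(d) + 35)^2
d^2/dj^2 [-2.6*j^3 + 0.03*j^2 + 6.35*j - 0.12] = 0.06 - 15.6*j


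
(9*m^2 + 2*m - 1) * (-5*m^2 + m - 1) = -45*m^4 - m^3 - 2*m^2 - 3*m + 1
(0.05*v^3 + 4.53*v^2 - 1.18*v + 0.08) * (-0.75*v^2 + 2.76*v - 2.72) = -0.0375*v^5 - 3.2595*v^4 + 13.2518*v^3 - 15.6384*v^2 + 3.4304*v - 0.2176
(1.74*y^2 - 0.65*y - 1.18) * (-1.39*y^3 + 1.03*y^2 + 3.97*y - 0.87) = -2.4186*y^5 + 2.6957*y^4 + 7.8785*y^3 - 5.3097*y^2 - 4.1191*y + 1.0266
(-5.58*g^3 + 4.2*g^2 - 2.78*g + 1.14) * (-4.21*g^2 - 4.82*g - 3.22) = 23.4918*g^5 + 9.2136*g^4 + 9.4274*g^3 - 4.9238*g^2 + 3.4568*g - 3.6708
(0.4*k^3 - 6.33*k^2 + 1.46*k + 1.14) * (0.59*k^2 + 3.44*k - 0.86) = 0.236*k^5 - 2.3587*k^4 - 21.2578*k^3 + 11.1388*k^2 + 2.666*k - 0.9804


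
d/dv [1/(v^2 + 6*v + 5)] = 2*(-v - 3)/(v^2 + 6*v + 5)^2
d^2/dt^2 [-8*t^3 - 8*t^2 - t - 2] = -48*t - 16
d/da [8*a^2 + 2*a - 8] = 16*a + 2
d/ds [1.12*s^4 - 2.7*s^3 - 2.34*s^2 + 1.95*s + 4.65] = 4.48*s^3 - 8.1*s^2 - 4.68*s + 1.95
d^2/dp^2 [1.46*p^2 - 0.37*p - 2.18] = 2.92000000000000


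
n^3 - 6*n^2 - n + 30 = (n - 5)*(n - 3)*(n + 2)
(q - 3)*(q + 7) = q^2 + 4*q - 21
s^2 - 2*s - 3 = (s - 3)*(s + 1)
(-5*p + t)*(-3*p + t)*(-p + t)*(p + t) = -15*p^4 + 8*p^3*t + 14*p^2*t^2 - 8*p*t^3 + t^4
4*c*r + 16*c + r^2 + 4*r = (4*c + r)*(r + 4)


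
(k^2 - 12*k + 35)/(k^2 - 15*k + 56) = (k - 5)/(k - 8)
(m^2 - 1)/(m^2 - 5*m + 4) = (m + 1)/(m - 4)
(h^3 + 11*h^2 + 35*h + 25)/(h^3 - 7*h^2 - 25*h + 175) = (h^2 + 6*h + 5)/(h^2 - 12*h + 35)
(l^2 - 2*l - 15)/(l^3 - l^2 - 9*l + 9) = (l - 5)/(l^2 - 4*l + 3)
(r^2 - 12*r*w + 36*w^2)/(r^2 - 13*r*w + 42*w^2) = (r - 6*w)/(r - 7*w)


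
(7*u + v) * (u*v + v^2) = 7*u^2*v + 8*u*v^2 + v^3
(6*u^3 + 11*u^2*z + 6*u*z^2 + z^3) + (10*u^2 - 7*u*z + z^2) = 6*u^3 + 11*u^2*z + 10*u^2 + 6*u*z^2 - 7*u*z + z^3 + z^2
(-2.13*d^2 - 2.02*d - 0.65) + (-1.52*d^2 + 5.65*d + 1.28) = -3.65*d^2 + 3.63*d + 0.63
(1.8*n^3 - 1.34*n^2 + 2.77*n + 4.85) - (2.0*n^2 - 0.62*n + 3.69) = 1.8*n^3 - 3.34*n^2 + 3.39*n + 1.16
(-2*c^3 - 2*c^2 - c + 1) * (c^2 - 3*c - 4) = -2*c^5 + 4*c^4 + 13*c^3 + 12*c^2 + c - 4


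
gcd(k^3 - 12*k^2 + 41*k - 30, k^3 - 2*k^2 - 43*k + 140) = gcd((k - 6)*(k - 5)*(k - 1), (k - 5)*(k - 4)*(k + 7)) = k - 5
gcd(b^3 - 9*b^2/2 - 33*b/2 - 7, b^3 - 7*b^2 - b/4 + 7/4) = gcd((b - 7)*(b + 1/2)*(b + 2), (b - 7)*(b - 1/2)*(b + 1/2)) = b^2 - 13*b/2 - 7/2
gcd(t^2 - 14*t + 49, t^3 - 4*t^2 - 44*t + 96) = 1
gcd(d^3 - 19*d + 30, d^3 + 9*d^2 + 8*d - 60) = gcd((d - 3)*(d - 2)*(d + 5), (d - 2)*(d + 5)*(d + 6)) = d^2 + 3*d - 10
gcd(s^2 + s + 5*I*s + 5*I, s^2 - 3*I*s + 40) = s + 5*I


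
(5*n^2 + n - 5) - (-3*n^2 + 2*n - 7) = 8*n^2 - n + 2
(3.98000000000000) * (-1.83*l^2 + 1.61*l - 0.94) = -7.2834*l^2 + 6.4078*l - 3.7412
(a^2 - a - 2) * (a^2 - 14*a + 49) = a^4 - 15*a^3 + 61*a^2 - 21*a - 98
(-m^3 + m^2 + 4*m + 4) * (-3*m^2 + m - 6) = 3*m^5 - 4*m^4 - 5*m^3 - 14*m^2 - 20*m - 24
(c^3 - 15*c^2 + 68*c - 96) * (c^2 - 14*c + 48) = c^5 - 29*c^4 + 326*c^3 - 1768*c^2 + 4608*c - 4608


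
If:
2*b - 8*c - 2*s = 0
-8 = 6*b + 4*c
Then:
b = s/7 - 8/7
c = -3*s/14 - 2/7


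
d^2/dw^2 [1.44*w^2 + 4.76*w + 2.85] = 2.88000000000000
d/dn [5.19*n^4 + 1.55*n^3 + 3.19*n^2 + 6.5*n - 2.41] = 20.76*n^3 + 4.65*n^2 + 6.38*n + 6.5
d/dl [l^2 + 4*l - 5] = 2*l + 4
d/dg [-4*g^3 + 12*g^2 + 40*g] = -12*g^2 + 24*g + 40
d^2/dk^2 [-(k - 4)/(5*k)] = 8/(5*k^3)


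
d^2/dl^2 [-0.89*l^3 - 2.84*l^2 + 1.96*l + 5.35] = -5.34*l - 5.68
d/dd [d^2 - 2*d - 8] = 2*d - 2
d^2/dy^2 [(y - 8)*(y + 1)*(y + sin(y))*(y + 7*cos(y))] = -y^3*sin(y) - 7*y^3*cos(y) - 35*y^2*sin(y) - 14*y^2*sin(2*y) + 55*y^2*cos(y) + 12*y^2 + 210*y*sin(y) + 98*y*sin(2*y) + 70*y*cos(y) + 28*y*cos(2*y) - 42*y + 98*sin(y) + 119*sin(2*y) - 114*cos(y) - 98*cos(2*y) - 16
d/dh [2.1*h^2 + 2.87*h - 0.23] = 4.2*h + 2.87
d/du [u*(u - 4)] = 2*u - 4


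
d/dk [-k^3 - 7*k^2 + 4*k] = -3*k^2 - 14*k + 4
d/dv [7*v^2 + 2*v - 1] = 14*v + 2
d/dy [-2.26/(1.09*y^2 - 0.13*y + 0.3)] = (4.9268*y - 0.2938)/(1.09*y^2 - 0.13*y + 0.3)^2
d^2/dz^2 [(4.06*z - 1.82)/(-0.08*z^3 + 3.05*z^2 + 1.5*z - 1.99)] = (-0.155904*z^5 + 6.083616*z^4 - 83.61598*z^3 + 108.029124*z^2 - 99.632484*z + 6.04478)/(0.000512*z^9 - 0.05856*z^8 + 2.2038*z^7 - 26.138417*z^6 - 44.23461*z^5 + 33.515625*z^4 + 52.200924*z^3 - 22.802415*z^2 - 17.82045*z + 7.880599)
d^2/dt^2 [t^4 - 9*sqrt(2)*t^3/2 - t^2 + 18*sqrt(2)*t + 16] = 12*t^2 - 27*sqrt(2)*t - 2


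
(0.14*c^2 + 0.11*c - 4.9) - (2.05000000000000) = 0.14*c^2 + 0.11*c - 6.95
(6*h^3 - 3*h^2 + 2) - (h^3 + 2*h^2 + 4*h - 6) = 5*h^3 - 5*h^2 - 4*h + 8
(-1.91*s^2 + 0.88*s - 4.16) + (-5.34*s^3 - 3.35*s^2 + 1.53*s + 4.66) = -5.34*s^3 - 5.26*s^2 + 2.41*s + 0.5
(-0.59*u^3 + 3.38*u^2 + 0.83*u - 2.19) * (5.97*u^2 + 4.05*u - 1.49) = -3.5223*u^5 + 17.7891*u^4 + 19.5232*u^3 - 14.749*u^2 - 10.1062*u + 3.2631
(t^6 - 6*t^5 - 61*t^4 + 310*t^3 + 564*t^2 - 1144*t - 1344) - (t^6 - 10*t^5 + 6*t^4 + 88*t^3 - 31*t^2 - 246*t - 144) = 4*t^5 - 67*t^4 + 222*t^3 + 595*t^2 - 898*t - 1200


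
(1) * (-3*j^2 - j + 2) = -3*j^2 - j + 2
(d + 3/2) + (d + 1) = 2*d + 5/2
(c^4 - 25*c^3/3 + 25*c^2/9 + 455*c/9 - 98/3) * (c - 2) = c^5 - 31*c^4/3 + 175*c^3/9 + 45*c^2 - 1204*c/9 + 196/3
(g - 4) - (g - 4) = 0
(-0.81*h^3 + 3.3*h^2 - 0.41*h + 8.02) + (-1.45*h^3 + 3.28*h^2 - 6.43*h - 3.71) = -2.26*h^3 + 6.58*h^2 - 6.84*h + 4.31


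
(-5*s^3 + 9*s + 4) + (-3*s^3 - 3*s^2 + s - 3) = -8*s^3 - 3*s^2 + 10*s + 1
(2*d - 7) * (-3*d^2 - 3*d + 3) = -6*d^3 + 15*d^2 + 27*d - 21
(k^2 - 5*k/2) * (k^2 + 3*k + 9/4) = k^4 + k^3/2 - 21*k^2/4 - 45*k/8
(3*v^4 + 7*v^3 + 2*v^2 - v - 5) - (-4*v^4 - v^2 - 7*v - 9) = 7*v^4 + 7*v^3 + 3*v^2 + 6*v + 4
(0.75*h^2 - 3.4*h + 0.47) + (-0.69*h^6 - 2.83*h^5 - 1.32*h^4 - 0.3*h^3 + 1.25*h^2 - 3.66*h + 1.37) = -0.69*h^6 - 2.83*h^5 - 1.32*h^4 - 0.3*h^3 + 2.0*h^2 - 7.06*h + 1.84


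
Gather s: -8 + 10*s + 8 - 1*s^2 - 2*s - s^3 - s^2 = -s^3 - 2*s^2 + 8*s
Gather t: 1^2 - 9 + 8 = 0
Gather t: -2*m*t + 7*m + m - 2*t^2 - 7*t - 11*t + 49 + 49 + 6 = 8*m - 2*t^2 + t*(-2*m - 18) + 104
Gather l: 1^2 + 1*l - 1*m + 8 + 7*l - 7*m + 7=8*l - 8*m + 16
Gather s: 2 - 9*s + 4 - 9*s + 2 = 8 - 18*s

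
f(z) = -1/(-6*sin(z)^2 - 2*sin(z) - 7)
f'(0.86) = -0.05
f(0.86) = 0.08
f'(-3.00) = 0.01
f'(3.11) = 0.05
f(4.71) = 0.09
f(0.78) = 0.09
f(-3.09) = 0.14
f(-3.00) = 0.15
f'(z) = -(12*sin(z)*cos(z) + 2*cos(z))/(-6*sin(z)^2 - 2*sin(z) - 7)^2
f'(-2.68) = -0.06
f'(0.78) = -0.06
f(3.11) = 0.14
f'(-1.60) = -0.00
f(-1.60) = 0.09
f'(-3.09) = 0.03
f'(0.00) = -0.04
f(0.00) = 0.14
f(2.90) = 0.13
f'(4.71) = -0.00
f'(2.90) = 0.08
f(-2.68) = 0.14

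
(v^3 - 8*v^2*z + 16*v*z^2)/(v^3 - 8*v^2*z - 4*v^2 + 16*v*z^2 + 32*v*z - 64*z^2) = v/(v - 4)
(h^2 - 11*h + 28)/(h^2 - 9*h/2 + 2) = 2*(h - 7)/(2*h - 1)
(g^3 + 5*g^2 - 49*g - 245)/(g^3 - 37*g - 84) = (g^2 + 12*g + 35)/(g^2 + 7*g + 12)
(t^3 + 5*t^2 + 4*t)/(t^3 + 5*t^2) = (t^2 + 5*t + 4)/(t*(t + 5))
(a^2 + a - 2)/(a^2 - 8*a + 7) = (a + 2)/(a - 7)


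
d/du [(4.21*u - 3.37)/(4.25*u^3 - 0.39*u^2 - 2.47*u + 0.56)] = (-35.785*u^3 + 44.6094*u^2 - 2.6286*u - 5.9663)/(18.0625*u^6 - 3.315*u^5 - 20.8429*u^4 + 6.6866*u^3 + 5.6641*u^2 - 2.7664*u + 0.3136)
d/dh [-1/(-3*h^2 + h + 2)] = (1 - 6*h)/(-3*h^2 + h + 2)^2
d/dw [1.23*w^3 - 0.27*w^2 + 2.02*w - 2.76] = 3.69*w^2 - 0.54*w + 2.02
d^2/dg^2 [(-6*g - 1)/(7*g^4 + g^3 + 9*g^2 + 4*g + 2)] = 2*(-(6*g + 1)*(28*g^3 + 3*g^2 + 18*g + 4)^2 + 3*(56*g^3 + 6*g^2 + 36*g + (6*g + 1)*(14*g^2 + g + 3) + 8)*(7*g^4 + g^3 + 9*g^2 + 4*g + 2))/(7*g^4 + g^3 + 9*g^2 + 4*g + 2)^3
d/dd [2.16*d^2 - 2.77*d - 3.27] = 4.32*d - 2.77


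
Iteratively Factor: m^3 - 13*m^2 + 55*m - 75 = (m - 3)*(m^2 - 10*m + 25) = (m - 5)*(m - 3)*(m - 5)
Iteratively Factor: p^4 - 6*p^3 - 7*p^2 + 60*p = (p)*(p^3 - 6*p^2 - 7*p + 60) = p*(p - 4)*(p^2 - 2*p - 15) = p*(p - 4)*(p + 3)*(p - 5)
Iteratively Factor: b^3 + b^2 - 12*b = (b + 4)*(b^2 - 3*b) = b*(b + 4)*(b - 3)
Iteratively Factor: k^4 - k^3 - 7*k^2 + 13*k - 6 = (k - 2)*(k^3 + k^2 - 5*k + 3) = (k - 2)*(k - 1)*(k^2 + 2*k - 3) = (k - 2)*(k - 1)^2*(k + 3)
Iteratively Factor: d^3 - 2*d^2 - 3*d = (d + 1)*(d^2 - 3*d) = (d - 3)*(d + 1)*(d)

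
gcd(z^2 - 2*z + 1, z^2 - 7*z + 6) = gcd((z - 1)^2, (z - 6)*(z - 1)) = z - 1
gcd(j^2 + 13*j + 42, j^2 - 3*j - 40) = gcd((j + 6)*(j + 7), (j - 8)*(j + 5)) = 1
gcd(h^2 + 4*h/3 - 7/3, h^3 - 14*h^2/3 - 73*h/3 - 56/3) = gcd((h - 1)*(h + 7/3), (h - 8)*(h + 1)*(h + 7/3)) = h + 7/3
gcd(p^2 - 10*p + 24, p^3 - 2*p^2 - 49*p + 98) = 1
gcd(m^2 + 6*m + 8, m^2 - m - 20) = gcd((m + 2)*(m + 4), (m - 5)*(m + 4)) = m + 4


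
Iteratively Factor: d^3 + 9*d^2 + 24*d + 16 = (d + 4)*(d^2 + 5*d + 4) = (d + 1)*(d + 4)*(d + 4)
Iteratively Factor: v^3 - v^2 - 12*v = (v)*(v^2 - v - 12) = v*(v - 4)*(v + 3)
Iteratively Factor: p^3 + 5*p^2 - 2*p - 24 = (p + 4)*(p^2 + p - 6) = (p + 3)*(p + 4)*(p - 2)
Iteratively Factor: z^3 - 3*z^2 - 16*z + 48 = (z - 3)*(z^2 - 16) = (z - 4)*(z - 3)*(z + 4)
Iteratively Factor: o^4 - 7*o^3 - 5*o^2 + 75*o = (o + 3)*(o^3 - 10*o^2 + 25*o) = o*(o + 3)*(o^2 - 10*o + 25) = o*(o - 5)*(o + 3)*(o - 5)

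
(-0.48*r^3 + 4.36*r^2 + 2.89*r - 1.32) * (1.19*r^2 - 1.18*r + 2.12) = -0.5712*r^5 + 5.7548*r^4 - 2.7233*r^3 + 4.2622*r^2 + 7.6844*r - 2.7984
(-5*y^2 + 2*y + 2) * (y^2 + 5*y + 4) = -5*y^4 - 23*y^3 - 8*y^2 + 18*y + 8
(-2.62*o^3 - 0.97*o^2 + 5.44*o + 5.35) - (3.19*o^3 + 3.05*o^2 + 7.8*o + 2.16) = -5.81*o^3 - 4.02*o^2 - 2.36*o + 3.19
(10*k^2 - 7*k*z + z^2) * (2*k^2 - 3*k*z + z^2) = 20*k^4 - 44*k^3*z + 33*k^2*z^2 - 10*k*z^3 + z^4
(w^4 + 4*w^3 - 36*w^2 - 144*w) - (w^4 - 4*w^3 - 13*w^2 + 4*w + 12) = 8*w^3 - 23*w^2 - 148*w - 12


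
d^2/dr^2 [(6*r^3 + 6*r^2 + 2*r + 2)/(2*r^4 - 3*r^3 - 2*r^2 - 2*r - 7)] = 4*(12*r^9 + 36*r^8 + 6*r^7 + 97*r^6 + 447*r^5 + 120*r^4 - 305*r^3 - 12*r^2 + 348*r + 123)/(8*r^12 - 36*r^11 + 30*r^10 + 21*r^9 - 42*r^8 + 210*r^7 - 77*r^6 - 144*r^5 - 66*r^4 - 617*r^3 - 378*r^2 - 294*r - 343)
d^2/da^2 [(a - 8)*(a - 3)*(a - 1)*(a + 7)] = 12*a^2 - 30*a - 98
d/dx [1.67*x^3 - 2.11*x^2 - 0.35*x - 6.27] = 5.01*x^2 - 4.22*x - 0.35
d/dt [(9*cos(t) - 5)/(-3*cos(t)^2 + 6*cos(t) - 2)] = 3*(-9*cos(t)^2 + 10*cos(t) - 4)*sin(t)/(3*sin(t)^2 + 6*cos(t) - 5)^2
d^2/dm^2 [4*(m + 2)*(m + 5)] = 8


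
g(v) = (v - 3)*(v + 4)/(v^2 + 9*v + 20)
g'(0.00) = 0.32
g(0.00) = -0.60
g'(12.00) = 0.03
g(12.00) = 0.53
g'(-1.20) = 0.55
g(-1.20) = -1.11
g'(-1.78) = 0.77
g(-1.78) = -1.48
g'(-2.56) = 1.34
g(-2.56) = -2.28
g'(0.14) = 0.30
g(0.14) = -0.56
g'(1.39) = 0.20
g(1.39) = -0.25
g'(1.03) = 0.22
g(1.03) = -0.33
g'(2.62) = 0.14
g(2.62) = -0.05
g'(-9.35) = 0.42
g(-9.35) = 2.84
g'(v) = (-2*v - 9)*(v - 3)*(v + 4)/(v^2 + 9*v + 20)^2 + (v - 3)/(v^2 + 9*v + 20) + (v + 4)/(v^2 + 9*v + 20) = 8/(v^2 + 10*v + 25)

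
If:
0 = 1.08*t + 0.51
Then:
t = -0.47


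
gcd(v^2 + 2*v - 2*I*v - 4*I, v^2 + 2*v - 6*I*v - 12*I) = v + 2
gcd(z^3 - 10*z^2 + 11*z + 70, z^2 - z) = 1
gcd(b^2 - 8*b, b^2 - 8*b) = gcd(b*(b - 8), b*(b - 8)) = b^2 - 8*b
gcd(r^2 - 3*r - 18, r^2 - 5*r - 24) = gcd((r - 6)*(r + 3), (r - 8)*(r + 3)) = r + 3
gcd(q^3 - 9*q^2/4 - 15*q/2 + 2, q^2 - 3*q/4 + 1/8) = q - 1/4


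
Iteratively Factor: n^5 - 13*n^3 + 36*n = (n)*(n^4 - 13*n^2 + 36) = n*(n - 3)*(n^3 + 3*n^2 - 4*n - 12) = n*(n - 3)*(n + 2)*(n^2 + n - 6) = n*(n - 3)*(n + 2)*(n + 3)*(n - 2)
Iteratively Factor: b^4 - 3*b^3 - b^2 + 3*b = (b + 1)*(b^3 - 4*b^2 + 3*b) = (b - 1)*(b + 1)*(b^2 - 3*b) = (b - 3)*(b - 1)*(b + 1)*(b)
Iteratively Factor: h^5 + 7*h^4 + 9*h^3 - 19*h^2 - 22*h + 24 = (h + 2)*(h^4 + 5*h^3 - h^2 - 17*h + 12) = (h - 1)*(h + 2)*(h^3 + 6*h^2 + 5*h - 12) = (h - 1)*(h + 2)*(h + 4)*(h^2 + 2*h - 3) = (h - 1)^2*(h + 2)*(h + 4)*(h + 3)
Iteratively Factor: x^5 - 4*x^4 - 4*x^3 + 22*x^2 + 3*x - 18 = (x - 3)*(x^4 - x^3 - 7*x^2 + x + 6) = (x - 3)^2*(x^3 + 2*x^2 - x - 2) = (x - 3)^2*(x + 1)*(x^2 + x - 2) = (x - 3)^2*(x - 1)*(x + 1)*(x + 2)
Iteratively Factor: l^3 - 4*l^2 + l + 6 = (l - 2)*(l^2 - 2*l - 3) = (l - 2)*(l + 1)*(l - 3)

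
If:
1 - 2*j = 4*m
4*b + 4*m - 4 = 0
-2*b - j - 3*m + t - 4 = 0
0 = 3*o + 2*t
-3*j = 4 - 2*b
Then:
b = 1/8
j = -5/4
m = 7/8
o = -15/4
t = 45/8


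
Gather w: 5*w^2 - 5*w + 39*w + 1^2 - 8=5*w^2 + 34*w - 7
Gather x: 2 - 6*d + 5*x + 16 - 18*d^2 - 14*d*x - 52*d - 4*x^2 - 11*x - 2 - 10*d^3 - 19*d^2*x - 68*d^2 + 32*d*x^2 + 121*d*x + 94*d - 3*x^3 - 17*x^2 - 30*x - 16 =-10*d^3 - 86*d^2 + 36*d - 3*x^3 + x^2*(32*d - 21) + x*(-19*d^2 + 107*d - 36)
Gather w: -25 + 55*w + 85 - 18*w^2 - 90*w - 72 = -18*w^2 - 35*w - 12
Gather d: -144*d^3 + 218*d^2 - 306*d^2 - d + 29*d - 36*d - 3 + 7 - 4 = -144*d^3 - 88*d^2 - 8*d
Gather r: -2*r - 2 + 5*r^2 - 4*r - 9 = 5*r^2 - 6*r - 11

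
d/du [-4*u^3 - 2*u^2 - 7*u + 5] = -12*u^2 - 4*u - 7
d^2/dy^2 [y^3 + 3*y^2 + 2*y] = 6*y + 6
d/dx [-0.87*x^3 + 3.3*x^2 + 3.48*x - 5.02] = -2.61*x^2 + 6.6*x + 3.48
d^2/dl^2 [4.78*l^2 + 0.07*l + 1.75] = 9.56000000000000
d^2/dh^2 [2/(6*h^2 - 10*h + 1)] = 8*(-18*h^2 + 30*h + 2*(6*h - 5)^2 - 3)/(6*h^2 - 10*h + 1)^3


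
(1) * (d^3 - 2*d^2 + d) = d^3 - 2*d^2 + d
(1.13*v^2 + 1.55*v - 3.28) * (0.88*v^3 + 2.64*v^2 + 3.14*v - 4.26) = 0.9944*v^5 + 4.3472*v^4 + 4.7538*v^3 - 8.606*v^2 - 16.9022*v + 13.9728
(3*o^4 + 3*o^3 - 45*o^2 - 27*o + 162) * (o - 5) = 3*o^5 - 12*o^4 - 60*o^3 + 198*o^2 + 297*o - 810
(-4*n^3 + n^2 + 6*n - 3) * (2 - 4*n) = 16*n^4 - 12*n^3 - 22*n^2 + 24*n - 6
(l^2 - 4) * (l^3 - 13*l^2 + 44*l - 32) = l^5 - 13*l^4 + 40*l^3 + 20*l^2 - 176*l + 128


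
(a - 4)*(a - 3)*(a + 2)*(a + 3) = a^4 - 2*a^3 - 17*a^2 + 18*a + 72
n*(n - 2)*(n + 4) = n^3 + 2*n^2 - 8*n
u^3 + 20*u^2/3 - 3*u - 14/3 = (u - 1)*(u + 2/3)*(u + 7)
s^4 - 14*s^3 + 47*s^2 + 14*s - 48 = (s - 8)*(s - 6)*(s - 1)*(s + 1)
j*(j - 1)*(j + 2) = j^3 + j^2 - 2*j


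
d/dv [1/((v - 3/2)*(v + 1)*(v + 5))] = 4*(-3*v^2 - 9*v + 4)/(4*v^6 + 36*v^5 + 49*v^4 - 204*v^3 - 206*v^2 + 240*v + 225)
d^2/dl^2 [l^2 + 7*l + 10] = 2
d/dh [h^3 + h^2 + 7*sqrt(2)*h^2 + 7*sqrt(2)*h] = 3*h^2 + 2*h + 14*sqrt(2)*h + 7*sqrt(2)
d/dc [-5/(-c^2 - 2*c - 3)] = 10*(-c - 1)/(c^2 + 2*c + 3)^2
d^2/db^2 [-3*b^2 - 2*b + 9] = -6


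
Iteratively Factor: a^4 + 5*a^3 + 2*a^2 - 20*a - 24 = (a + 2)*(a^3 + 3*a^2 - 4*a - 12) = (a - 2)*(a + 2)*(a^2 + 5*a + 6) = (a - 2)*(a + 2)^2*(a + 3)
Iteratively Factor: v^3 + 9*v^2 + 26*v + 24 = (v + 3)*(v^2 + 6*v + 8) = (v + 3)*(v + 4)*(v + 2)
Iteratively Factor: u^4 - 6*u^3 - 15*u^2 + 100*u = (u - 5)*(u^3 - u^2 - 20*u) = u*(u - 5)*(u^2 - u - 20) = u*(u - 5)^2*(u + 4)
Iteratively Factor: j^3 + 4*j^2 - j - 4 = (j - 1)*(j^2 + 5*j + 4) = (j - 1)*(j + 4)*(j + 1)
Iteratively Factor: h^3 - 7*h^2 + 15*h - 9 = (h - 1)*(h^2 - 6*h + 9) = (h - 3)*(h - 1)*(h - 3)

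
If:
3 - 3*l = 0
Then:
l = 1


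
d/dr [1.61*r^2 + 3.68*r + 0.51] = 3.22*r + 3.68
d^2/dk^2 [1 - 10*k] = 0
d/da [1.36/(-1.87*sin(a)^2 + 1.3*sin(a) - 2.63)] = (5.0864*sin(a) - 1.768)*cos(a)/(1.87*sin(a)^2 - 1.3*sin(a) + 2.63)^2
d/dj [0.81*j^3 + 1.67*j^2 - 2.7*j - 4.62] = 2.43*j^2 + 3.34*j - 2.7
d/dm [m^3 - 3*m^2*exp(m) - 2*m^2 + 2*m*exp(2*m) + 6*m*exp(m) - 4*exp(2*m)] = -3*m^2*exp(m) + 3*m^2 + 4*m*exp(2*m) - 4*m - 6*exp(2*m) + 6*exp(m)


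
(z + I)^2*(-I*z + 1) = -I*z^3 + 3*z^2 + 3*I*z - 1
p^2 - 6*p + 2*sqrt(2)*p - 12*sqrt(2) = (p - 6)*(p + 2*sqrt(2))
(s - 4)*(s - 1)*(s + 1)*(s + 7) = s^4 + 3*s^3 - 29*s^2 - 3*s + 28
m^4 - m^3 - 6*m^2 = m^2*(m - 3)*(m + 2)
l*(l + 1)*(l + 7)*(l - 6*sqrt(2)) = l^4 - 6*sqrt(2)*l^3 + 8*l^3 - 48*sqrt(2)*l^2 + 7*l^2 - 42*sqrt(2)*l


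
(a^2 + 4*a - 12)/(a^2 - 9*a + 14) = (a + 6)/(a - 7)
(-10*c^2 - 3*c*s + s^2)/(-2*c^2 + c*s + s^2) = (-5*c + s)/(-c + s)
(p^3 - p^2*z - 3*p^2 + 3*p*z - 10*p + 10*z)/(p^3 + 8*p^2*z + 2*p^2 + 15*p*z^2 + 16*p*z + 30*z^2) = (p^2 - p*z - 5*p + 5*z)/(p^2 + 8*p*z + 15*z^2)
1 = 1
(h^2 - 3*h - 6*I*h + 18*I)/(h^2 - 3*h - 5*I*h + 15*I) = (h - 6*I)/(h - 5*I)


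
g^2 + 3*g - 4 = (g - 1)*(g + 4)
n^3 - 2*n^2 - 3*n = n*(n - 3)*(n + 1)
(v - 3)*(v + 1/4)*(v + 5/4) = v^3 - 3*v^2/2 - 67*v/16 - 15/16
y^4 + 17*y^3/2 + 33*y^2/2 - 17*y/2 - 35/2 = (y - 1)*(y + 1)*(y + 7/2)*(y + 5)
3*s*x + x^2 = x*(3*s + x)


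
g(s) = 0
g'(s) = 0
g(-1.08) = 0.00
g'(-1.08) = 0.00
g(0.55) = 0.00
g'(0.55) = 0.00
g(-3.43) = 0.00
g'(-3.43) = 0.00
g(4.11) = 0.00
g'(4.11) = 0.00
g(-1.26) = 0.00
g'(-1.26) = 0.00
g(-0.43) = 0.00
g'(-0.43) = 0.00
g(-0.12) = 0.00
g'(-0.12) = 0.00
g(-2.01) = 0.00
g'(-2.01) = 0.00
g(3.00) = 0.00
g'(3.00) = 0.00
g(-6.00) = 0.00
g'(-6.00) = 0.00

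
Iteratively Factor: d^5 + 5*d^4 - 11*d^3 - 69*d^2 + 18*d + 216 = (d + 3)*(d^4 + 2*d^3 - 17*d^2 - 18*d + 72) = (d - 3)*(d + 3)*(d^3 + 5*d^2 - 2*d - 24) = (d - 3)*(d + 3)*(d + 4)*(d^2 + d - 6) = (d - 3)*(d - 2)*(d + 3)*(d + 4)*(d + 3)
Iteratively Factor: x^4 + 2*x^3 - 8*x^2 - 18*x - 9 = (x + 3)*(x^3 - x^2 - 5*x - 3) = (x + 1)*(x + 3)*(x^2 - 2*x - 3) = (x - 3)*(x + 1)*(x + 3)*(x + 1)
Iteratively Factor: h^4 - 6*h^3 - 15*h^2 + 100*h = (h)*(h^3 - 6*h^2 - 15*h + 100) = h*(h + 4)*(h^2 - 10*h + 25) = h*(h - 5)*(h + 4)*(h - 5)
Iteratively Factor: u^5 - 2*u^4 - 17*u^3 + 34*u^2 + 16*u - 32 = (u + 1)*(u^4 - 3*u^3 - 14*u^2 + 48*u - 32) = (u - 4)*(u + 1)*(u^3 + u^2 - 10*u + 8) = (u - 4)*(u - 1)*(u + 1)*(u^2 + 2*u - 8) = (u - 4)*(u - 2)*(u - 1)*(u + 1)*(u + 4)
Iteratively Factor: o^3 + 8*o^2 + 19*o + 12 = (o + 1)*(o^2 + 7*o + 12) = (o + 1)*(o + 4)*(o + 3)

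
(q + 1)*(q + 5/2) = q^2 + 7*q/2 + 5/2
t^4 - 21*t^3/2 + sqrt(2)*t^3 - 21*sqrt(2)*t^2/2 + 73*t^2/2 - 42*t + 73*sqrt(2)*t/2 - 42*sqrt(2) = (t - 4)*(t - 7/2)*(t - 3)*(t + sqrt(2))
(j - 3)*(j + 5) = j^2 + 2*j - 15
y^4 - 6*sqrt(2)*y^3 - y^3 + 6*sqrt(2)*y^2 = y^2*(y - 1)*(y - 6*sqrt(2))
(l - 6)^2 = l^2 - 12*l + 36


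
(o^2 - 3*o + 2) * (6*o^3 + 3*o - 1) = 6*o^5 - 18*o^4 + 15*o^3 - 10*o^2 + 9*o - 2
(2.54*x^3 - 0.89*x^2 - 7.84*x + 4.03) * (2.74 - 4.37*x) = -11.0998*x^4 + 10.8489*x^3 + 31.8222*x^2 - 39.0927*x + 11.0422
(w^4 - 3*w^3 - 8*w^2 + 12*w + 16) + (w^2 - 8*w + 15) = w^4 - 3*w^3 - 7*w^2 + 4*w + 31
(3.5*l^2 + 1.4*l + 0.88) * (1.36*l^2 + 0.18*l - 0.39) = 4.76*l^4 + 2.534*l^3 + 0.0838000000000001*l^2 - 0.3876*l - 0.3432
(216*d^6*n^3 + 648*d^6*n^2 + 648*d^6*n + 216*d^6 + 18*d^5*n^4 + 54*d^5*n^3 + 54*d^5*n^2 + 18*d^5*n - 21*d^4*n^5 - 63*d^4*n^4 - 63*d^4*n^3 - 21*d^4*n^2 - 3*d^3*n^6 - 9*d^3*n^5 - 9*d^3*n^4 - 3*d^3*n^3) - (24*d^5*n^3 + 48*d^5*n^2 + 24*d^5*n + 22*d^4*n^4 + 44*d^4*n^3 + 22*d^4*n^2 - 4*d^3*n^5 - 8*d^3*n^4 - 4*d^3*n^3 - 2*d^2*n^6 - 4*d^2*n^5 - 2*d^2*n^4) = 216*d^6*n^3 + 648*d^6*n^2 + 648*d^6*n + 216*d^6 + 18*d^5*n^4 + 30*d^5*n^3 + 6*d^5*n^2 - 6*d^5*n - 21*d^4*n^5 - 85*d^4*n^4 - 107*d^4*n^3 - 43*d^4*n^2 - 3*d^3*n^6 - 5*d^3*n^5 - d^3*n^4 + d^3*n^3 + 2*d^2*n^6 + 4*d^2*n^5 + 2*d^2*n^4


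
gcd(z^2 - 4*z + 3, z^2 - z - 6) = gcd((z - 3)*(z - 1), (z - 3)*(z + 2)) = z - 3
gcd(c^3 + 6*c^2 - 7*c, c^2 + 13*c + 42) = c + 7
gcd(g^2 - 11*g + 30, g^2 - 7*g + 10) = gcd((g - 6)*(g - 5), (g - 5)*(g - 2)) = g - 5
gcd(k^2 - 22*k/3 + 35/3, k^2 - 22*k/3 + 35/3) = k^2 - 22*k/3 + 35/3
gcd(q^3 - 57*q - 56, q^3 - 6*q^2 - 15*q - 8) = q^2 - 7*q - 8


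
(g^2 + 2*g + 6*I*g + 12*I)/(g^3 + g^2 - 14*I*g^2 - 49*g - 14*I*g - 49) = (g^2 + g*(2 + 6*I) + 12*I)/(g^3 + g^2*(1 - 14*I) + g*(-49 - 14*I) - 49)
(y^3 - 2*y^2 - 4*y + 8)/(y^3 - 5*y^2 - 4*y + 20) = (y - 2)/(y - 5)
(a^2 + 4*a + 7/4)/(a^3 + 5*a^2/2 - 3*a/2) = (4*a^2 + 16*a + 7)/(2*a*(2*a^2 + 5*a - 3))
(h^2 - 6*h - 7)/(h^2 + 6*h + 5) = (h - 7)/(h + 5)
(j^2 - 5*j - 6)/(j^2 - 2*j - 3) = (j - 6)/(j - 3)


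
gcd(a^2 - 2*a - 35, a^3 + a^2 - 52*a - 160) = a + 5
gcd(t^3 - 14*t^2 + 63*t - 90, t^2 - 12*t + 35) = t - 5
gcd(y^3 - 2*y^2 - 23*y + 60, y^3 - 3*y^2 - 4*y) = y - 4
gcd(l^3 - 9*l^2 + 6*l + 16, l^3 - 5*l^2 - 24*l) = l - 8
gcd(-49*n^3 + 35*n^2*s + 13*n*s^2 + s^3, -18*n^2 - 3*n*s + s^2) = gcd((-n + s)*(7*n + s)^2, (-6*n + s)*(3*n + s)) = 1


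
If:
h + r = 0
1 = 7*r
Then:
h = -1/7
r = 1/7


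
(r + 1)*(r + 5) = r^2 + 6*r + 5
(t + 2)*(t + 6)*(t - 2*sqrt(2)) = t^3 - 2*sqrt(2)*t^2 + 8*t^2 - 16*sqrt(2)*t + 12*t - 24*sqrt(2)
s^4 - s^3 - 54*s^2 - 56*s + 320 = (s - 8)*(s - 2)*(s + 4)*(s + 5)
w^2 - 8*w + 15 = (w - 5)*(w - 3)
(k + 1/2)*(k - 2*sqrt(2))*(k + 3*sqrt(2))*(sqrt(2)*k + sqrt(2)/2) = sqrt(2)*k^4 + sqrt(2)*k^3 + 2*k^3 - 47*sqrt(2)*k^2/4 + 2*k^2 - 12*sqrt(2)*k + k/2 - 3*sqrt(2)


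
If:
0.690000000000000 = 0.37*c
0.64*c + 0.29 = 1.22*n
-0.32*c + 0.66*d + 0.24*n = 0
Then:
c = 1.86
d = 0.46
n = 1.22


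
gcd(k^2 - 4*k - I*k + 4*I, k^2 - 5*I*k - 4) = k - I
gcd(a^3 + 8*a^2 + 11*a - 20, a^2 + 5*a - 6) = a - 1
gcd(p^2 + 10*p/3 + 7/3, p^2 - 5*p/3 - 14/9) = 1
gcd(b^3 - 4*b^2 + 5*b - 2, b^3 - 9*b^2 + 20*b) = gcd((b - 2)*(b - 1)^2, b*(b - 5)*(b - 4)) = 1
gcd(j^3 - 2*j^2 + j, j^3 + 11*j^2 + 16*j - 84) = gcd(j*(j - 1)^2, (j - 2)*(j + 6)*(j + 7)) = 1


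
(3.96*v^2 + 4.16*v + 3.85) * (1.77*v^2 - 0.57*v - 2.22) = 7.0092*v^4 + 5.106*v^3 - 4.3479*v^2 - 11.4297*v - 8.547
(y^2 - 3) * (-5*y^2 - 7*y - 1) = -5*y^4 - 7*y^3 + 14*y^2 + 21*y + 3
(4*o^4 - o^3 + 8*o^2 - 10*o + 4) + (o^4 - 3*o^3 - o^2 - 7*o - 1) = 5*o^4 - 4*o^3 + 7*o^2 - 17*o + 3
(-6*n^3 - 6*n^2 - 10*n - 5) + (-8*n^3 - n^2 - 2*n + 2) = -14*n^3 - 7*n^2 - 12*n - 3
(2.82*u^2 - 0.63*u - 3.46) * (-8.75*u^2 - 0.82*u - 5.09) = -24.675*u^4 + 3.2001*u^3 + 16.4378*u^2 + 6.0439*u + 17.6114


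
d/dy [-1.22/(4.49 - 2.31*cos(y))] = 2.8182*sin(y)/(2.31*cos(y) - 4.49)^2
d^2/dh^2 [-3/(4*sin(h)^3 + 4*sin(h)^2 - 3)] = 12*(36*sin(h)^6 + 44*sin(h)^5 - 32*sin(h)^4 - 37*sin(h)^3 - 12*sin(h)^2 - 18*sin(h) - 6)/(4*sin(h)^3 + 4*sin(h)^2 - 3)^3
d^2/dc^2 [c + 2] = 0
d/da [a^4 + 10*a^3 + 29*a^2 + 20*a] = 4*a^3 + 30*a^2 + 58*a + 20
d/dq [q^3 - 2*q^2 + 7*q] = 3*q^2 - 4*q + 7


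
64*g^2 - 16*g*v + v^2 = (-8*g + v)^2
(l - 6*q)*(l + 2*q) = l^2 - 4*l*q - 12*q^2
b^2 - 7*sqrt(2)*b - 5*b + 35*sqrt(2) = (b - 5)*(b - 7*sqrt(2))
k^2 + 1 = (k - I)*(k + I)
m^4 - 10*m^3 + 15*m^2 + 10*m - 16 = (m - 8)*(m - 2)*(m - 1)*(m + 1)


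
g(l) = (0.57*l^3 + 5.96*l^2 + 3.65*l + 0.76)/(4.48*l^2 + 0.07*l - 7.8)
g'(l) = (-8.96*l - 0.07)*(0.57*l^3 + 5.96*l^2 + 3.65*l + 0.76)/(4.48*l^2 + 0.07*l - 7.8)^2 + (1.71*l^2 + 11.92*l + 3.65)/(4.48*l^2 + 0.07*l - 7.8) = (2.5536*l^4 + 0.0797999999999988*l^3 - 29.2728*l^2 - 99.7856*l - 28.5232)/(20.0704*l^4 + 0.6272*l^3 - 69.8831*l^2 - 1.092*l + 60.84)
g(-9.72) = 0.01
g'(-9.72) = 0.12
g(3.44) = 2.36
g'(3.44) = -0.17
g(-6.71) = 0.37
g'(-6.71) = 0.12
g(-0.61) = -0.10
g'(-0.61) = 0.57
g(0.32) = -0.35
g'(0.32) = -1.18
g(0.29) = -0.32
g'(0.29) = -1.09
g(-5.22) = 0.55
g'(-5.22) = 0.12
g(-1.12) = -1.48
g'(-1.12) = 9.88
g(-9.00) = 0.10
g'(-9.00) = 0.12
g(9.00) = 2.62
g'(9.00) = 0.11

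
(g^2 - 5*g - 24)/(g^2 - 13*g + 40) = (g + 3)/(g - 5)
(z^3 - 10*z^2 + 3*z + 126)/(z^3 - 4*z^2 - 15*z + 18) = (z - 7)/(z - 1)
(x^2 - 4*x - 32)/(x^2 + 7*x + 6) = (x^2 - 4*x - 32)/(x^2 + 7*x + 6)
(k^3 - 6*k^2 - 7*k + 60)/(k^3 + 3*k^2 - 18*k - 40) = (k^2 - 2*k - 15)/(k^2 + 7*k + 10)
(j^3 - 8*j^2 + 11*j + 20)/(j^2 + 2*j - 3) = (j^3 - 8*j^2 + 11*j + 20)/(j^2 + 2*j - 3)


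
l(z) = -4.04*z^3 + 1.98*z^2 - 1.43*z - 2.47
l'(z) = -12.12*z^2 + 3.96*z - 1.43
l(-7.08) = 1540.68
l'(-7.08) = -637.00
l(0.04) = -2.52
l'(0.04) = -1.29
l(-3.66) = 227.36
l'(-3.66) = -178.28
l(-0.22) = -2.02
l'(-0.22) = -2.89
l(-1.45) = 16.08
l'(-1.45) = -32.65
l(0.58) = -3.42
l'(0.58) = -3.21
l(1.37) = -11.10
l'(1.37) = -18.75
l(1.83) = -23.22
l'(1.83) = -34.77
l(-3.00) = 128.72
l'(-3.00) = -122.39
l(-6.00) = 950.03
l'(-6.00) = -461.51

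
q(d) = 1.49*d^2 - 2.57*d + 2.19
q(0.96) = 1.10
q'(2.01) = 3.42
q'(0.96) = 0.29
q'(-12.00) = -38.33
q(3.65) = 12.66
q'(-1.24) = -6.27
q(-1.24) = 7.67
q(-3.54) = 29.96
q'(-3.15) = -11.96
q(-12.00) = 247.59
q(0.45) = 1.34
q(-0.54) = 4.01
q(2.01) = 3.04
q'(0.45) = -1.23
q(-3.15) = 25.07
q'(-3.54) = -13.12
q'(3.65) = 8.31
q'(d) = 2.98*d - 2.57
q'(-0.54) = -4.18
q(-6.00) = 71.25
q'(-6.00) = -20.45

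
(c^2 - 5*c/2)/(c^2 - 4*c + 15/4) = 2*c/(2*c - 3)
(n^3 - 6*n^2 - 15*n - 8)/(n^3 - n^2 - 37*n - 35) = (n^2 - 7*n - 8)/(n^2 - 2*n - 35)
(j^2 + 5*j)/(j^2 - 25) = j/(j - 5)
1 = 1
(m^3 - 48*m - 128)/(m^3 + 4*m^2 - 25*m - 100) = (m^2 - 4*m - 32)/(m^2 - 25)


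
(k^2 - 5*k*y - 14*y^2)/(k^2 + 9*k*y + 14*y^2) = (k - 7*y)/(k + 7*y)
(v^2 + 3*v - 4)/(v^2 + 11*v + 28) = (v - 1)/(v + 7)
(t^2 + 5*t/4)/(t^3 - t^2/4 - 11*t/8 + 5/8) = 2*t/(2*t^2 - 3*t + 1)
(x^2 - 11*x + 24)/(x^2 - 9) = (x - 8)/(x + 3)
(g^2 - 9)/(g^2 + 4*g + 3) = (g - 3)/(g + 1)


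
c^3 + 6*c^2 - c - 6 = (c - 1)*(c + 1)*(c + 6)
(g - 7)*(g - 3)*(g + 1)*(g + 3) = g^4 - 6*g^3 - 16*g^2 + 54*g + 63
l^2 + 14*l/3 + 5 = (l + 5/3)*(l + 3)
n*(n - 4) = n^2 - 4*n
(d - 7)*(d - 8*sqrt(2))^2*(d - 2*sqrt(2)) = d^4 - 18*sqrt(2)*d^3 - 7*d^3 + 126*sqrt(2)*d^2 + 192*d^2 - 1344*d - 256*sqrt(2)*d + 1792*sqrt(2)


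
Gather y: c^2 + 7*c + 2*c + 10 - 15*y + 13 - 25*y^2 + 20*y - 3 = c^2 + 9*c - 25*y^2 + 5*y + 20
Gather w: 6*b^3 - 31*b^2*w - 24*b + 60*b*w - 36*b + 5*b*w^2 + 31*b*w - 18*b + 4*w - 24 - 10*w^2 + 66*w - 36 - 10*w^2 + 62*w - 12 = 6*b^3 - 78*b + w^2*(5*b - 20) + w*(-31*b^2 + 91*b + 132) - 72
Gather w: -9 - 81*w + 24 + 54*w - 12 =3 - 27*w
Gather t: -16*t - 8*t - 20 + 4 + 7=-24*t - 9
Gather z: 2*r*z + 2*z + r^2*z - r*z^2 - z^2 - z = z^2*(-r - 1) + z*(r^2 + 2*r + 1)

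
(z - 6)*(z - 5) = z^2 - 11*z + 30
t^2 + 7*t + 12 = (t + 3)*(t + 4)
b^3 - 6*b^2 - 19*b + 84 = (b - 7)*(b - 3)*(b + 4)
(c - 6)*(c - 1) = c^2 - 7*c + 6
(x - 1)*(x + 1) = x^2 - 1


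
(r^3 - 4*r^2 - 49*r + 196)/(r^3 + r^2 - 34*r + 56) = (r - 7)/(r - 2)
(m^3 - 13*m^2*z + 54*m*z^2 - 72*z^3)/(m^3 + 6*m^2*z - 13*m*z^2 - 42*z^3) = (m^2 - 10*m*z + 24*z^2)/(m^2 + 9*m*z + 14*z^2)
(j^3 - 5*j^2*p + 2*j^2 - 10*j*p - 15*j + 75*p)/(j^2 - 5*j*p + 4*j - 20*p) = (j^2 + 2*j - 15)/(j + 4)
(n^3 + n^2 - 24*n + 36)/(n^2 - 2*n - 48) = (n^2 - 5*n + 6)/(n - 8)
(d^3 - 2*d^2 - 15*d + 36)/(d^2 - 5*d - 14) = (-d^3 + 2*d^2 + 15*d - 36)/(-d^2 + 5*d + 14)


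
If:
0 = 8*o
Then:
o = 0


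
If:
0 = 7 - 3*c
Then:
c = 7/3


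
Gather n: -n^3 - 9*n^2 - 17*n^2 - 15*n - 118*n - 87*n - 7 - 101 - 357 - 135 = -n^3 - 26*n^2 - 220*n - 600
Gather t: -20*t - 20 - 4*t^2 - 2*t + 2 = -4*t^2 - 22*t - 18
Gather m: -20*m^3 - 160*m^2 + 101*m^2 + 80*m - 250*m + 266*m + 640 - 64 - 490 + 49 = -20*m^3 - 59*m^2 + 96*m + 135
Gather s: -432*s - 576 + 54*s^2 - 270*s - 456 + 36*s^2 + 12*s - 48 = 90*s^2 - 690*s - 1080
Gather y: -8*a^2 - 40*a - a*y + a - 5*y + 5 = -8*a^2 - 39*a + y*(-a - 5) + 5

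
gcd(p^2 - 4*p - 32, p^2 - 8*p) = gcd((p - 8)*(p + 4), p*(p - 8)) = p - 8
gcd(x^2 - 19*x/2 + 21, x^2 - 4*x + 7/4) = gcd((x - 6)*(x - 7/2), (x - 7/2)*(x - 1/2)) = x - 7/2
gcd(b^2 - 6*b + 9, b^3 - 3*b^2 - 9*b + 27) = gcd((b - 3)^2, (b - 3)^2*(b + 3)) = b^2 - 6*b + 9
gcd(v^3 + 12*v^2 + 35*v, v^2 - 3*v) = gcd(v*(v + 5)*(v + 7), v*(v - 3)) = v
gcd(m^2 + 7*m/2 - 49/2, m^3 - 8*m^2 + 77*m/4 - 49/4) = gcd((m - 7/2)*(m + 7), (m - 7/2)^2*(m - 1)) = m - 7/2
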